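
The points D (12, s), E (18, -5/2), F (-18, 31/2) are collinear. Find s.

The three points are collinear iff det[DE; DF] = 0.
This determinant is linear in s: (-36)s + (18) = 0, so s = 1/2.

1/2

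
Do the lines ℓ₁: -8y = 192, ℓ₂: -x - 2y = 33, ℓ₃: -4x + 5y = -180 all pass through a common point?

Lines aᵢx + bᵢy = cᵢ with pairwise distinct directions are concurrent exactly when det[aᵢ bᵢ cᵢ] = 0.
Here the determinant is 0.
It vanishes, so the lines are concurrent at (15, -24).

Yes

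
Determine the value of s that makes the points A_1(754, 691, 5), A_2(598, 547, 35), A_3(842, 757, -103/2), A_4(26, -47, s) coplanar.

-53/2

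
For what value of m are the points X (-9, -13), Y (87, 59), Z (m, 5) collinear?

The three points are collinear iff det[XY; XZ] = 0.
This determinant is linear in m: (-72)m + (1080) = 0, so m = 15.

15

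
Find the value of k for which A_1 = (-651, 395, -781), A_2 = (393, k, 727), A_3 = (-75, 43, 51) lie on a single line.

-243

Direction A_1A_3 = (576, -352, 832). From the x-coordinate of A_2, the parameter along the line is τ = (393 − (-651))/576 = 29/16.
Then k = 395 + 29/16·(-352) = -243.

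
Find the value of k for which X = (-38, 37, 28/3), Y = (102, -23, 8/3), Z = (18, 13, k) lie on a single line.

Collinearity requires XY × XZ = 0; each component is linear in k.
The x-component gives (-60)k + (400) = 0, so k = 20/3.
The remaining components then also vanish.

20/3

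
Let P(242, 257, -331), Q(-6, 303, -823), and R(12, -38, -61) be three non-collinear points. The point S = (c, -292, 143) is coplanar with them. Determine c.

The plane through P, Q, R has equation −132720x + 180120y + 83740z = -13545340.
Substituting S: (-132720)c + (-40620220) = -13545340, so c = -204.

-204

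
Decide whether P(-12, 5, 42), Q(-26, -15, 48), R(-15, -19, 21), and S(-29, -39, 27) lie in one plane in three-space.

The four points are coplanar iff the 3×3 determinant with rows PQ, PR, PS is zero.
Rows: (-14, -20, 6), (-3, -24, -21), (-17, -44, -15).
Expanding along the first row: (-14)(-564) − (-20)(-312) + (6)(-276) = 0.
Zero determinant ⇒ coplanar.

Yes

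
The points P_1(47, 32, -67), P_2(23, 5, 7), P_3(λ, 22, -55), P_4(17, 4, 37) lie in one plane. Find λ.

Normal to plane P_1P_2P_4: n = (-736, 276, -138); plane equation n·P = -16514.
Requiring n·P_3 = -16514: (-736)λ + (13662) = -16514.
So λ = 41.

41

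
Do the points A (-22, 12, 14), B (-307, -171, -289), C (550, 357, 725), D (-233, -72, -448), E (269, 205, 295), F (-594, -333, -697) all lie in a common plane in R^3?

The plane through A, B, C has normal n = AB × AC = (-25578, 29319, 6351) and equation n·P = 1003458.
Checking the remaining points: n·D = 1003458, n·E = 1003458, n·F = 1003458.
All equal 1003458, so all 6 points lie in one plane.

Yes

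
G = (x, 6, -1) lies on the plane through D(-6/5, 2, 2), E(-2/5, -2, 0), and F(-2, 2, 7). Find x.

-6/5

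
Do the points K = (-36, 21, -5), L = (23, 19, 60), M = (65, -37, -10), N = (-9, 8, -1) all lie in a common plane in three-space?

Yes

A normal to the plane through K, L, M is n = KL × KM = (3780, 6860, -3220).
The plane has equation n·P = 24080. For N: n·N = 24080.
Equal, so N lies in the plane and all four are coplanar.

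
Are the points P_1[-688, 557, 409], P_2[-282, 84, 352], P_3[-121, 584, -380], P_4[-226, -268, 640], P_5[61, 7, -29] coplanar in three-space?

Yes

The plane through P_1, P_2, P_3 has normal n = P_1P_2 × P_1P_3 = (374736, 288015, 279153) and equation n·P = 16779564.
Checking the remaining points: n·P_4 = 16779564, n·P_5 = 16779564.
All equal 16779564, so all 5 points lie in one plane.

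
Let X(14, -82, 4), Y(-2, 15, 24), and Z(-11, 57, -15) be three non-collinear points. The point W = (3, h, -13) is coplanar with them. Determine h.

Coplanarity requires XY · (XZ × XW) = 0.
XY = (-16, 97, 20), XZ = (-25, 139, -19); the triple product is linear in h with coefficient -804 and constant term -18492.
Setting it to zero: h = -23.

-23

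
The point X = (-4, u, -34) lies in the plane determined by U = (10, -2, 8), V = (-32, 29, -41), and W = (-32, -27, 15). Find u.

34

A normal to the plane is n = UV × UW = (-1008, 2352, 2352).
X lies in the plane iff n · UX = 0.
This gives (2352)u + (-79968) = 0, so u = 34.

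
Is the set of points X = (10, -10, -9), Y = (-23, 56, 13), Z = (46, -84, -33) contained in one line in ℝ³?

No

XY = (-33, 66, 22), XZ = (36, -74, -24).
Comparing components 2 and 3: (66)(-24) − (22)(-74) = 44 ≠ 0, so XY and XZ are not parallel and the points are not collinear.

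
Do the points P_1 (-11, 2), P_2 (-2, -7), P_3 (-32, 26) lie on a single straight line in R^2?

P_1P_2 = (9, -9), P_1P_3 = (-21, 24).
det[P_1P_2; P_1P_3] = (9)(24) − (-9)(-21) = 27.
The determinant is nonzero, so they are not collinear.

No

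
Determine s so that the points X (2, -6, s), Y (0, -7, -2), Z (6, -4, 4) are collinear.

Collinearity requires XY × XZ = 0; each component is linear in s.
The x-component gives (3)s + (0) = 0, so s = 0.
The remaining components then also vanish.

0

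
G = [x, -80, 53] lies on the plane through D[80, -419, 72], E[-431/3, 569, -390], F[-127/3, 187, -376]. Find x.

-28/3

Coplanarity requires DE · (DF × DG) = 0.
DE = (-671/3, 988, -462), DF = (-367/3, 606, -448); the triple product is linear in x with coefficient -162652 and constant term -4554256/3.
Setting it to zero: x = -28/3.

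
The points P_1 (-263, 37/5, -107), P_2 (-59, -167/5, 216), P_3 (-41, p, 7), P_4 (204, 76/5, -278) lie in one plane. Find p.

-53/5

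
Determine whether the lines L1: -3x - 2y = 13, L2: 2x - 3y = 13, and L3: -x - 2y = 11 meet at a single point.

Intersecting L1 and L2: solving the 2×2 system gives (x, y) = (-1, -5).
Substitute into L3: (-1)(-1) + (-2)(-5) = 11.
This equals 11, so (-1, -5) lies on all three lines and they are concurrent.

Yes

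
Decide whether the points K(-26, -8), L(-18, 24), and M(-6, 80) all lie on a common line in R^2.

KL = (8, 32), KM = (20, 88).
Twice the signed area of △KLM is (8)(88) − (32)(20) = 64.
The area is nonzero, so the three points are not collinear.

No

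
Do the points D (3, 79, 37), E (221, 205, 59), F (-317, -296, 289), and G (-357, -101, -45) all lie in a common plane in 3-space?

The four points are coplanar iff the 3×3 determinant with rows DE, DF, DG is zero.
Rows: (218, 126, 22), (-320, -375, 252), (-360, -180, -82).
Expanding along the first row: (218)(76110) − (126)(116960) + (22)(-77400) = 152220.
Nonzero ⇒ not coplanar.

No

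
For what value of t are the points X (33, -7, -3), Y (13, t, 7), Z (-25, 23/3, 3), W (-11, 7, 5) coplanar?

14/3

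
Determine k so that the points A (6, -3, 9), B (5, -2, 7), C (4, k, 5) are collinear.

-1

Direction AB = (-1, 1, -2). From the x-coordinate of C, the parameter along the line is τ = (4 − 6)/(-1) = 2.
Then k = (-3) + 2·(1) = -1.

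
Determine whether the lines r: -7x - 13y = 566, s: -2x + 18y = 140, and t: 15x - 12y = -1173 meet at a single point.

Intersecting r and s: solving the 2×2 system gives (x, y) = (-79, -1).
Substitute into t: (15)(-79) + (-12)(-1) = -1173.
This equals -1173, so (-79, -1) lies on all three lines and they are concurrent.

Yes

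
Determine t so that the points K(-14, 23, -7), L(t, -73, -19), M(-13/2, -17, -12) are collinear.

4

Direction KM = (15/2, -40, -5). From the y-coordinate of L, the parameter along the line is τ = (-73 − 23)/(-40) = 12/5.
Then t = (-14) + 12/5·(15/2) = 4.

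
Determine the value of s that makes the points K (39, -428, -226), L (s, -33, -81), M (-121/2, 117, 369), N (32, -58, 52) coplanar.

209/2

Normal to plane KMN: n = (-68640, 23496, -33000); plane equation n·P = -5275248.
Requiring n·L = -5275248: (-68640)s + (1897632) = -5275248.
So s = 209/2.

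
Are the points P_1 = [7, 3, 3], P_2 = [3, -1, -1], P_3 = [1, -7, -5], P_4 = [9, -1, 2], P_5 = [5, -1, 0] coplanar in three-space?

Yes

The plane through P_1, P_2, P_3 has normal n = P_1P_2 × P_1P_3 = (-8, -8, 16) and equation n·P = -32.
Checking the remaining points: n·P_4 = -32, n·P_5 = -32.
All equal -32, so all 5 points lie in one plane.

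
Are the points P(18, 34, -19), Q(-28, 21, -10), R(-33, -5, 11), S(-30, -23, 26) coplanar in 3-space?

No

With P as base: PQ = (-46, -13, 9), PR = (-51, -39, 30), PS = (-48, -57, 45).
PR × PS = (-45, 855, 1035).
PQ · (PR × PS) = 270.
Since 270 ≠ 0, the four points are not coplanar.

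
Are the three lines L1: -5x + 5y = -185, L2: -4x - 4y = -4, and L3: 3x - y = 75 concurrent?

The three lines meet at one point iff the augmented coefficient matrix [aᵢ bᵢ cᵢ] has rank < 3, i.e. its determinant vanishes.
Here the determinant is 0.
It vanishes, so the lines are concurrent at (19, -18).

Yes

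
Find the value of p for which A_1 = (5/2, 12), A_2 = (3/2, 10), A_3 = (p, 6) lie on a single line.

-1/2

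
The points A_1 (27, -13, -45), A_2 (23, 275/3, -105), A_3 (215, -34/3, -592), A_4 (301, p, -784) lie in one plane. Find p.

-287/3

Normal to plane A_1A_2A_3: n = (-171458/3, -13468, -19684); plane equation n·P = -482258.
Requiring n·A_4 = -482258: (-13468)p + (-5312090/3) = -482258.
So p = -287/3.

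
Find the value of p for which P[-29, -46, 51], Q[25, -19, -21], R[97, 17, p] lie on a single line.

Direction PQ = (54, 27, -72). From the x-coordinate of R, the parameter along the line is τ = (97 − (-29))/54 = 7/3.
Then p = 51 + 7/3·(-72) = -117.

-117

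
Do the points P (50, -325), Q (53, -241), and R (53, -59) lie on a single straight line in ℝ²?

PQ = (3, 84), PR = (3, 266).
det[PQ; PR] = (3)(266) − (84)(3) = 546.
The determinant is nonzero, so they are not collinear.

No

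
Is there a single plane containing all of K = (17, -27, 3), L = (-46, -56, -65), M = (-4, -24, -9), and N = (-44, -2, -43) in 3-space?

A normal to the plane through K, L, M is n = KL × KM = (552, 672, -798).
The plane has equation n·P = -11154. For N: n·N = 8682.
8682 ≠ -11154, so N is off the plane.

No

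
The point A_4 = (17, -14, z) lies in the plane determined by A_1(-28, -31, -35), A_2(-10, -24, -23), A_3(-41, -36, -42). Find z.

-20

Coplanarity requires A_1A_2 · (A_1A_3 × A_1A_4) = 0.
A_1A_2 = (18, 7, 12), A_1A_3 = (-13, -5, -7); the triple product is linear in z with coefficient 1 and constant term 20.
Setting it to zero: z = -20.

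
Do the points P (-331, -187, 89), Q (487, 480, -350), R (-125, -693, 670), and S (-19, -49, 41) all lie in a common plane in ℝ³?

A normal to the plane through P, Q, R is n = PQ × PR = (165393, -565692, -551310).
The plane has equation n·X = 1972731. For S: n·S = 1972731.
Equal, so S lies in the plane and all four are coplanar.

Yes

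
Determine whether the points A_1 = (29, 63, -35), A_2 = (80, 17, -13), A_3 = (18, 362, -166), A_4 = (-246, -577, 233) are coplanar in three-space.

With A_1 as base: A_1A_2 = (51, -46, 22), A_1A_3 = (-11, 299, -131), A_1A_4 = (-275, -640, 268).
A_1A_3 × A_1A_4 = (-3708, 38973, 89265).
A_1A_2 · (A_1A_3 × A_1A_4) = -18036.
Since -18036 ≠ 0, the four points are not coplanar.

No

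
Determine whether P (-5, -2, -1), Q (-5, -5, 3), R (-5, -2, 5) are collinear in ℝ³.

PQ = (0, -3, 4), PR = (0, 0, 6).
PQ × PR = (-18, 0, 0).
The cross product is nonzero, so the points do not lie on one line.

No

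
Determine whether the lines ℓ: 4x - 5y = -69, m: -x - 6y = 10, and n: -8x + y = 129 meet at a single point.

Intersecting ℓ and m: solving the 2×2 system gives (x, y) = (-16, 1).
Substitute into n: (-8)(-16) + (1)(1) = 129.
This equals 129, so (-16, 1) lies on all three lines and they are concurrent.

Yes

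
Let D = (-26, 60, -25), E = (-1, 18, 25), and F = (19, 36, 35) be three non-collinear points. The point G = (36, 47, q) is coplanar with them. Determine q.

46

Coplanarity requires DE · (DF × DG) = 0.
DE = (25, -42, 50), DF = (45, -24, 60); the triple product is linear in q with coefficient 1290 and constant term -59340.
Setting it to zero: q = 46.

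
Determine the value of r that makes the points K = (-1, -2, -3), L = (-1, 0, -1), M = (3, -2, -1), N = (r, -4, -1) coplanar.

7

Normal to plane KLM: n = (4, 8, -8); plane equation n·P = 4.
Requiring n·N = 4: (4)r + (-24) = 4.
So r = 7.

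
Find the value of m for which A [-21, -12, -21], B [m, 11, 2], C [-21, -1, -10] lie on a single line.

-21

Direction AC = (0, 11, 11). From the y-coordinate of B, the parameter along the line is τ = (11 − (-12))/11 = 23/11.
Then m = (-21) + 23/11·(0) = -21.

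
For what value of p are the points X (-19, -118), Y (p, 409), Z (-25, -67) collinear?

The three points are collinear iff det[XY; XZ] = 0.
This determinant is linear in p: (51)p + (4131) = 0, so p = -81.

-81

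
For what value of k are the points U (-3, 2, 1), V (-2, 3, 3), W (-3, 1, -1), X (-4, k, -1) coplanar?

1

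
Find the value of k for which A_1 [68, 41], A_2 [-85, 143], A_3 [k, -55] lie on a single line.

Collinearity: (A_3 − A_1) must be parallel to (A_2 − A_1) = (-153, 102).
Cross-multiplying the components: (k − 68)·(102) = (-96)·(-153).
Solving gives k = 212.

212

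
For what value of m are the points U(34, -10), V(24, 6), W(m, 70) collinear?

-16

Collinearity: (W − U) must be parallel to (V − U) = (-10, 16).
Cross-multiplying the components: (m − 34)·(16) = (80)·(-10).
Solving gives m = -16.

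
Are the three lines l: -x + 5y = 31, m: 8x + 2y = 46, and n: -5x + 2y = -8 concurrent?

Intersecting l and m: solving the 2×2 system gives (x, y) = (4, 7).
Substitute into n: (-5)(4) + (2)(7) = -6.
But n requires -8 ≠ -6, so the three lines have no common point.

No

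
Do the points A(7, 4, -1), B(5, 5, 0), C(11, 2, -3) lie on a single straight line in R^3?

Yes

AB = (-2, 1, 1), AC = (4, -2, -2).
Each component of AC is -2 times the corresponding component of AB, so AC = -2·AB and the points are collinear.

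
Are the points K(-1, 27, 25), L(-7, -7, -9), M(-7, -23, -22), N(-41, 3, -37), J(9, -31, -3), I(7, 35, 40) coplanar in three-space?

The plane through K, L, M has normal n = KL × KM = (-102, -78, 96) and equation n·P = 396.
Checking the remaining points: n·N = 396, n·J = 1212, n·I = 396.
Since n·J = 1212 ≠ 396, J is off the plane and the points are not all coplanar.

No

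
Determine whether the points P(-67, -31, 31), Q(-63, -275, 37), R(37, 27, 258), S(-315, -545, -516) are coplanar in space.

No

With P as base: PQ = (4, -244, 6), PR = (104, 58, 227), PS = (-248, -514, -547).
PR × PS = (84952, 592, -39072).
PQ · (PR × PS) = -39072.
Since -39072 ≠ 0, the four points are not coplanar.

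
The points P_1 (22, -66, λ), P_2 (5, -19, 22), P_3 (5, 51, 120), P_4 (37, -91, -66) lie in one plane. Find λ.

Coplanarity ⇔ det[P_1P_2; P_1P_3; P_1P_4] = 0.
Expanding, this is linear in λ: (2240)λ + (82880) = 0.
So λ = -37.

-37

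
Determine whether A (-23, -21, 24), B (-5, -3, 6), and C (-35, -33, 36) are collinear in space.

Yes

AB = (18, 18, -18), AC = (-12, -12, 12).
Each component of AC is -2/3 times the corresponding component of AB, so AC = -2/3·AB and the points are collinear.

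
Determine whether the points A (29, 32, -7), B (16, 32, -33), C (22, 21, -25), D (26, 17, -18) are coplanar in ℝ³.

No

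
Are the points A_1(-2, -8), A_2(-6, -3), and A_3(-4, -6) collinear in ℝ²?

No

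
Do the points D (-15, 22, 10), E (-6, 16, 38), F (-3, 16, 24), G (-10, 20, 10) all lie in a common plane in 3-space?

A normal to the plane through D, E, F is n = DE × DF = (84, 210, 18).
The plane has equation n·P = 3540. For G: n·G = 3540.
Equal, so G lies in the plane and all four are coplanar.

Yes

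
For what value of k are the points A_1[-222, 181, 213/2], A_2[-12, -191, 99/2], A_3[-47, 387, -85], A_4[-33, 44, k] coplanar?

0

Normal to plane A_1A_2A_3: n = (82980, 30240, 108360); plane equation n·P = -1407780.
Requiring n·A_4 = -1407780: (108360)k + (-1407780) = -1407780.
So k = 0.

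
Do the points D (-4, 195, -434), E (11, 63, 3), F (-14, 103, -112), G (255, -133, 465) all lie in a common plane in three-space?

The four points are coplanar iff the 3×3 determinant with rows DE, DF, DG is zero.
Rows: (15, -132, 437), (-10, -92, 322), (259, -328, 899).
Expanding along the first row: (15)(22908) − (-132)(-92388) + (437)(27108) = -5400.
Nonzero ⇒ not coplanar.

No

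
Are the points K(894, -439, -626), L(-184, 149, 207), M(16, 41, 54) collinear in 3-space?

KL = (-1078, 588, 833), KM = (-878, 480, 680).
KL × KM = (0, 1666, -1176).
The cross product is nonzero, so the points do not lie on one line.

No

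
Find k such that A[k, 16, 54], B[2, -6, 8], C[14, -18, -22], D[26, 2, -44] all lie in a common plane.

-16

The points are coplanar iff AB · (AC × AD) = 0.
Expanding, this is linear in k: (-864)k + (-13824) = 0.
So k = -16.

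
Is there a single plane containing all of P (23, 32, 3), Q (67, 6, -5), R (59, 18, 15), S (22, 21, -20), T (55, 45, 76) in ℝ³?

No

The plane through P, Q, R has normal n = PQ × PR = (-424, -816, 320) and equation n·X = -34904.
Checking the remaining points: n·S = -32864, n·T = -35720.
Since n·S = -32864 ≠ -34904, S is off the plane and the points are not all coplanar.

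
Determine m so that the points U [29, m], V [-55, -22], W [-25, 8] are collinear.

62

The three points are collinear iff det[UV; UW] = 0.
This determinant is linear in m: (30)m + (-1860) = 0, so m = 62.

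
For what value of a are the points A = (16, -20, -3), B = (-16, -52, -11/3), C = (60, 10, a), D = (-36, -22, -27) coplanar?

Coplanarity ⇔ det[AB; AC; AD] = 0.
Expanding, this is linear in a: (1600)a + (-20800/3) = 0.
So a = 13/3.

13/3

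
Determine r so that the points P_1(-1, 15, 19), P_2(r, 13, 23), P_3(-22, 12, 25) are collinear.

Direction P_1P_3 = (-21, -3, 6). From the y-coordinate of P_2, the parameter along the line is τ = (13 − 15)/(-3) = 2/3.
Then r = (-1) + 2/3·(-21) = -15.

-15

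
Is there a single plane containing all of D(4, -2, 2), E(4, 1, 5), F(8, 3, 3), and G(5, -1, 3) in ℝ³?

A normal to the plane through D, E, F is n = DE × DF = (-12, 12, -12).
The plane has equation n·P = -96. For G: n·G = -108.
-108 ≠ -96, so G is off the plane.

No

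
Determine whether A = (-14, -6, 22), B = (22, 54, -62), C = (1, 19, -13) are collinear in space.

Yes

AB = (36, 60, -84), AC = (15, 25, -35).
AB × AC = (0, 0, 0).
The cross product vanishes, so the three points are collinear.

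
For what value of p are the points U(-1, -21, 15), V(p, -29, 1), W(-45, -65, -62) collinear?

Collinearity requires UV × UW = 0; each component is linear in p.
The y-component gives (77)p + (693) = 0, so p = -9.
The remaining components then also vanish.

-9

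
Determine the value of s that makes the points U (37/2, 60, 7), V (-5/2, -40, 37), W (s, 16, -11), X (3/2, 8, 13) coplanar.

-21/2

Normal to plane UVX: n = (960, -384, -608); plane equation n·P = -9536.
Requiring n·W = -9536: (960)s + (544) = -9536.
So s = -21/2.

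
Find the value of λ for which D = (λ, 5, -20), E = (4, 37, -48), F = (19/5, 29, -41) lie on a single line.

16/5

Direction EF = (-1/5, -8, 7). From the y-coordinate of D, the parameter along the line is τ = (5 − 37)/(-8) = 4.
Then λ = 4 + 4·(-1/5) = 16/5.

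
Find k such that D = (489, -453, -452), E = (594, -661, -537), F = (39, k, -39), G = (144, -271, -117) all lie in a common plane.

0

Normal to plane DEG: n = (-54210, -5850, -52650); plane equation n·P = -60840.
Requiring n·F = -60840: (-5850)k + (-60840) = -60840.
So k = 0.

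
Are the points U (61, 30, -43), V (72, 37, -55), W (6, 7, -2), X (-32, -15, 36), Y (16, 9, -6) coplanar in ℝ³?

Yes

The plane through U, V, W has normal n = UV × UW = (11, 209, 132) and equation n·P = 1265.
Checking the remaining points: n·X = 1265, n·Y = 1265.
All equal 1265, so all 5 points lie in one plane.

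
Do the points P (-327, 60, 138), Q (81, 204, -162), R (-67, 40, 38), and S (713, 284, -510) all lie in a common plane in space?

A normal to the plane through P, Q, R is n = PQ × PR = (-20400, -37200, -45600).
The plane has equation n·X = -1854000. For S: n·S = -1854000.
Equal, so S lies in the plane and all four are coplanar.

Yes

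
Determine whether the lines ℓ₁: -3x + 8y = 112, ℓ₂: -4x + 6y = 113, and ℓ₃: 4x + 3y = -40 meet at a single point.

Lines aᵢx + bᵢy = cᵢ with pairwise distinct directions are concurrent exactly when det[aᵢ bᵢ cᵢ] = 0.
Here the determinant is 41.
Nonzero, so no common point exists.

No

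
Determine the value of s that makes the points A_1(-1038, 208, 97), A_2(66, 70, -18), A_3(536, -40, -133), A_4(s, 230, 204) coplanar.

344

Normal to plane A_1A_2A_3: n = (3220, 72910, -56580); plane equation n·P = 6334660.
Requiring n·A_4 = 6334660: (3220)s + (5226980) = 6334660.
So s = 344.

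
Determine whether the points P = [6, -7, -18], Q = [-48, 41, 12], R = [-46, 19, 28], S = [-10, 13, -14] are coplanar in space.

Yes

The four points are coplanar iff the 3×3 determinant with rows PQ, PR, PS is zero.
Rows: (-54, 48, 30), (-52, 26, 46), (-16, 20, 4).
Expanding along the first row: (-54)(-816) − (48)(528) + (30)(-624) = 0.
Zero determinant ⇒ coplanar.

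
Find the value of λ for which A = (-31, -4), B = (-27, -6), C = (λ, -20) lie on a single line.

Collinearity: (C − A) must be parallel to (B − A) = (4, -2).
Cross-multiplying the components: (λ − (-31))·(-2) = (-16)·(4).
Solving gives λ = 1.

1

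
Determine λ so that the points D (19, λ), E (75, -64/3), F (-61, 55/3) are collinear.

The three points are collinear iff det[DE; DF] = 0.
This determinant is linear in λ: (-136)λ + (-680) = 0, so λ = -5.

-5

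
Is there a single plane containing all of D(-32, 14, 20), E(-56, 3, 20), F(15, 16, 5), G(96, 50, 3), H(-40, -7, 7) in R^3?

No

The plane through D, E, F has normal n = DE × DF = (165, -360, 469) and equation n·P = -940.
Checking the remaining points: n·G = -753, n·H = -797.
Since n·G = -753 ≠ -940, G is off the plane and the points are not all coplanar.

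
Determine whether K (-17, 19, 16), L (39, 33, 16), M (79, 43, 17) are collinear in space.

No

KL = (56, 14, 0), KM = (96, 24, 1).
Comparing components 2 and 3: (14)(1) − (0)(24) = 14 ≠ 0, so KL and KM are not parallel and the points are not collinear.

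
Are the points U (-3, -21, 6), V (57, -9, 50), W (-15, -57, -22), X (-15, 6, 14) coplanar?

With U as base: UV = (60, 12, 44), UW = (-12, -36, -28), UX = (-12, 27, 8).
UW × UX = (468, 432, -756).
UV · (UW × UX) = 0.
The scalar triple product vanishes, so the four points are coplanar.

Yes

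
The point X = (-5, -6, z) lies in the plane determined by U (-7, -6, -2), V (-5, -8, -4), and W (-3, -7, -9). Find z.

Coplanarity requires UV · (UW × UX) = 0.
UV = (2, -2, -2), UW = (4, -1, -7); the triple product is linear in z with coefficient 6 and constant term 36.
Setting it to zero: z = -6.

-6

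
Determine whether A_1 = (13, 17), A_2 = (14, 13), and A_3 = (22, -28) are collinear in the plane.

A_1A_2 = (1, -4), A_1A_3 = (9, -45).
If collinear, A_1A_3 would be a scalar multiple of A_1A_2. But (1)·(-45) ≠ (-4)·(9) (difference -9), so they are not parallel; the points are not collinear.

No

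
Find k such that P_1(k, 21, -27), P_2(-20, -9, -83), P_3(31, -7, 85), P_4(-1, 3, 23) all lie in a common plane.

-39

Coplanarity ⇔ det[P_1P_2; P_1P_3; P_1P_4] = 0.
Expanding, this is linear in k: (1804)k + (70356) = 0.
So k = -39.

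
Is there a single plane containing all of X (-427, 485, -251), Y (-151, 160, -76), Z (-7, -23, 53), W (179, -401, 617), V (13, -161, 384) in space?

The plane through X, Y, Z has normal n = XY × XZ = (-9900, -10404, -3708) and equation n·P = 112068.
Checking the remaining points: n·W = 112068, n·V = 122472.
Since n·V = 122472 ≠ 112068, V is off the plane and the points are not all coplanar.

No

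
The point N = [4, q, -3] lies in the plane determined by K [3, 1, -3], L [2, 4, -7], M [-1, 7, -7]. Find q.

0

Coplanarity requires KL · (KM × KN) = 0.
KL = (-1, 3, -4), KM = (-4, 6, -4); the triple product is linear in q with coefficient 12 and constant term 0.
Setting it to zero: q = 0.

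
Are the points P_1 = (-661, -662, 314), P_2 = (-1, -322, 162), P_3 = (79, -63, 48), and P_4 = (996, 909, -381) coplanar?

A normal to the plane through P_1, P_2, P_3 is n = P_1P_2 × P_1P_3 = (608, 63080, 143740).
The plane has equation n·P = 2973512. For P_4: n·P_4 = 3180348.
3180348 ≠ 2973512, so P_4 is off the plane.

No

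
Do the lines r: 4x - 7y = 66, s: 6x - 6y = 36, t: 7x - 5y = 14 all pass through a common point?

Yes

Lines aᵢx + bᵢy = cᵢ with pairwise distinct directions are concurrent exactly when det[aᵢ bᵢ cᵢ] = 0.
Here the determinant is 0.
It vanishes, so the lines are concurrent at (-8, -14).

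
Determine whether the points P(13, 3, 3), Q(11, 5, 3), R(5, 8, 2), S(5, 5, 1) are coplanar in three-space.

Yes

The four points are coplanar iff the 3×3 determinant with rows PQ, PR, PS is zero.
Rows: (-2, 2, 0), (-8, 5, -1), (-8, 2, -2).
Expanding along the first row: (-2)(-8) − (2)(8) + (0)(24) = 0.
Zero determinant ⇒ coplanar.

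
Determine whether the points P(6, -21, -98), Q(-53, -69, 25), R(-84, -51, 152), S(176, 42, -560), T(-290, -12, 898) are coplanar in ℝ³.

The plane through P, Q, R has normal n = PQ × PR = (-8310, 3680, -2550) and equation n·X = 122760.
Checking the remaining points: n·S = 120000, n·T = 75840.
Since n·S = 120000 ≠ 122760, S is off the plane and the points are not all coplanar.

No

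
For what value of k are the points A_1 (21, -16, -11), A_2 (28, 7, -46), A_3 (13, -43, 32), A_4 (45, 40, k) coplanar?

Coplanarity ⇔ det[A_1A_2; A_1A_3; A_1A_4] = 0.
Expanding, this is linear in k: (-5)k + (-175) = 0.
So k = -35.

-35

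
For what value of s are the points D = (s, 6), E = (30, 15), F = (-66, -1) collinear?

The three points are collinear iff det[DE; DF] = 0.
This determinant is linear in s: (16)s + (384) = 0, so s = -24.

-24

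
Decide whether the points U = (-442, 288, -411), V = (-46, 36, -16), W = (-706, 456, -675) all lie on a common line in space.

No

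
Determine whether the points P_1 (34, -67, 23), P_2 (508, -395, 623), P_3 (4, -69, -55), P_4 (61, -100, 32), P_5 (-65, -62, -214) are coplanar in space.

The plane through P_1, P_2, P_3 has normal n = P_1P_2 × P_1P_3 = (26784, 18972, -10788) and equation n·P = -608592.
Checking the remaining points: n·P_4 = -608592, n·P_5 = -608592.
All equal -608592, so all 5 points lie in one plane.

Yes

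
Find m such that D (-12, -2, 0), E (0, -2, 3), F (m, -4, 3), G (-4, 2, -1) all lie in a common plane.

-6

The points are coplanar iff DE · (DF × DG) = 0.
Expanding, this is linear in m: (12)m + (72) = 0.
So m = -6.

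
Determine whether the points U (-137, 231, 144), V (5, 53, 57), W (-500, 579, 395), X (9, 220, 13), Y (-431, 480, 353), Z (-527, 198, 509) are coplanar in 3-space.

No

The plane through U, V, W has normal n = UV × UW = (-14402, -4061, -15198) and equation n·P = -1153529.
Checking the remaining points: n·X = -1220612, n·Y = -1106912, n·Z = -950006.
Since n·X = -1220612 ≠ -1153529, X is off the plane and the points are not all coplanar.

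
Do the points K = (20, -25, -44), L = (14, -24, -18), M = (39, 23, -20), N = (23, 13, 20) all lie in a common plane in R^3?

No

With K as base: KL = (-6, 1, 26), KM = (19, 48, 24), KN = (3, 38, 64).
KM × KN = (2160, -1144, 578).
KL · (KM × KN) = 924.
Since 924 ≠ 0, the four points are not coplanar.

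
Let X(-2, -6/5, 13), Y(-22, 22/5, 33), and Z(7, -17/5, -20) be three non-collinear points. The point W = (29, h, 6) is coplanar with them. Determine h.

-51/5

A normal to the plane is n = XY × XZ = (-704/5, -480, -32/5).
W lies in the plane iff n · XW = 0.
This gives (-480)h + (-4896) = 0, so h = -51/5.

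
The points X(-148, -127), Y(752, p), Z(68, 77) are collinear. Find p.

723

Collinearity: (Y − X) must be parallel to (Z − X) = (216, 204).
Cross-multiplying the components: (p − (-127))·(216) = (900)·(204).
Solving gives p = 723.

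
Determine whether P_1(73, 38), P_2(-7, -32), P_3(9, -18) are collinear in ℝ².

P_1P_2 = (-80, -70), P_1P_3 = (-64, -56).
det[P_1P_2; P_1P_3] = (-80)(-56) − (-70)(-64) = 0.
The determinant is zero, so the points are collinear.

Yes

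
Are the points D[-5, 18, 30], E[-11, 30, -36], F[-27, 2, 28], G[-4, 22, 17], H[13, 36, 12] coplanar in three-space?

The plane through D, E, F has normal n = DE × DF = (-1080, 1440, 360) and equation n·P = 42120.
Checking the remaining points: n·G = 42120, n·H = 42120.
All equal 42120, so all 5 points lie in one plane.

Yes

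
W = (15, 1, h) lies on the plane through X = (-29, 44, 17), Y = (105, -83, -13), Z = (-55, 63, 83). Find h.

Coplanarity requires XY · (XZ × XW) = 0.
XY = (134, -127, -30), XZ = (-26, 19, 66); the triple product is linear in h with coefficient -756 and constant term 15876.
Setting it to zero: h = 21.

21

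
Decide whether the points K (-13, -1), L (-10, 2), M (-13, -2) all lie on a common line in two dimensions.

No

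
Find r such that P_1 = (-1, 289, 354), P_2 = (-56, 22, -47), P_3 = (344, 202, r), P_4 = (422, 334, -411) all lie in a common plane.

-507

Normal to plane P_1P_2P_4: n = (222300, -211698, 110466); plane equation n·P = -22298058.
Requiring n·P_3 = -22298058: (110466)r + (33708204) = -22298058.
So r = -507.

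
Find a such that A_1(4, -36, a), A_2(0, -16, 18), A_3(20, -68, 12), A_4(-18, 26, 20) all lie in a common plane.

10

The points are coplanar iff A_1A_2 · (A_1A_3 × A_1A_4) = 0.
Expanding, this is linear in a: (96)a + (-960) = 0.
So a = 10.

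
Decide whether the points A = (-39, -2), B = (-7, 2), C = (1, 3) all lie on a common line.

Yes

AB = (32, 4), AC = (40, 5).
det[AB; AC] = (32)(5) − (4)(40) = 0.
The determinant is zero, so the points are collinear.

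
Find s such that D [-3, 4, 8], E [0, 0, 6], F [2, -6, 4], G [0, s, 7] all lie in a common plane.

5

Normal to plane DEF: n = (-4, 2, -10); plane equation n·P = -60.
Requiring n·G = -60: (2)s + (-70) = -60.
So s = 5.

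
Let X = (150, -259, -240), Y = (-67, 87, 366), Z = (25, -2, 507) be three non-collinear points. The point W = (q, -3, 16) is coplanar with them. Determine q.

The plane through X, Y, Z has equation 102720x + 86349y − 12519z = -3951831.
Substituting W: (102720)q + (-459351) = -3951831, so q = -34.

-34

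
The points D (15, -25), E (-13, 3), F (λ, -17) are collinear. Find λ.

7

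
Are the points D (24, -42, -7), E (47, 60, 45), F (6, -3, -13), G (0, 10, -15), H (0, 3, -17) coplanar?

The plane through D, E, F has normal n = DE × DF = (-2640, -798, 2733) and equation n·P = -48975.
Checking the remaining points: n·G = -48975, n·H = -48855.
Since n·H = -48855 ≠ -48975, H is off the plane and the points are not all coplanar.

No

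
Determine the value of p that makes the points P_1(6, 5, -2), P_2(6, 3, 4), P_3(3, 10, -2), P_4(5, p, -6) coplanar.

8

Normal to plane P_1P_2P_3: n = (-30, -18, -6); plane equation n·P = -258.
Requiring n·P_4 = -258: (-18)p + (-114) = -258.
So p = 8.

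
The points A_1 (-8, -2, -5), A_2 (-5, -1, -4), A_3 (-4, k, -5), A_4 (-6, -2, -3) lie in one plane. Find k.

Normal to plane A_1A_2A_4: n = (2, -4, -2); plane equation n·P = 2.
Requiring n·A_3 = 2: (-4)k + (2) = 2.
So k = 0.

0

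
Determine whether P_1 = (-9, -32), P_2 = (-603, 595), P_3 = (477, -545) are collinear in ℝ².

P_1P_2 = (-594, 627), P_1P_3 = (486, -513).
Twice the signed area of △P_1P_2P_3 is (-594)(-513) − (627)(486) = 0.
The triangle is degenerate (zero area), so the points are collinear.

Yes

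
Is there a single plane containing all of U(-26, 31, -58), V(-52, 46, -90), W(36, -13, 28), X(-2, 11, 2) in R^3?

No

A normal to the plane through U, V, W is n = UV × UW = (-118, 252, 214).
The plane has equation n·P = -1532. For X: n·X = 3436.
3436 ≠ -1532, so X is off the plane.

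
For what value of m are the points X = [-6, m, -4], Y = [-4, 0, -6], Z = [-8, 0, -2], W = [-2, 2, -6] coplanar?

Coplanarity ⇔ det[XY; XZ; XW] = 0.
Expanding, this is linear in m: (-8)m + (0) = 0.
So m = 0.

0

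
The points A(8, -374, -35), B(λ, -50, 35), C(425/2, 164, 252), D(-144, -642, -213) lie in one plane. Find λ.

-16

Normal to plane ACD: n = (-18848, -7223, 26970); plane equation n·P = 1606668.
Requiring n·B = 1606668: (-18848)λ + (1305100) = 1606668.
So λ = -16.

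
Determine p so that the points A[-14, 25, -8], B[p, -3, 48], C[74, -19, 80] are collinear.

42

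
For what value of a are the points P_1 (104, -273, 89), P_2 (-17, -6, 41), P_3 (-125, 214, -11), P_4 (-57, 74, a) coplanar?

21

Normal to plane P_1P_2P_3: n = (-3324, -1108, 2216); plane equation n·P = 154012.
Requiring n·P_4 = 154012: (2216)a + (107476) = 154012.
So a = 21.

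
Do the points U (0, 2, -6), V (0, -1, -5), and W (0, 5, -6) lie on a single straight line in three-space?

UV = (0, -3, 1), UW = (0, 3, 0).
UV × UW = (-3, 0, 0).
The cross product is nonzero, so the points do not lie on one line.

No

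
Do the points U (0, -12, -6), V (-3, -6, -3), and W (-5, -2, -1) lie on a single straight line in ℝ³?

UV = (-3, 6, 3), UW = (-5, 10, 5).
Each component of UW is 5/3 times the corresponding component of UV, so UW = 5/3·UV and the points are collinear.

Yes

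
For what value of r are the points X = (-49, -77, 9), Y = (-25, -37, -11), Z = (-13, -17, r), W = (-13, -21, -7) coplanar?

Coplanarity ⇔ det[XY; XZ; XW] = 0.
Expanding, this is linear in r: (96)r + (2016) = 0.
So r = -21.

-21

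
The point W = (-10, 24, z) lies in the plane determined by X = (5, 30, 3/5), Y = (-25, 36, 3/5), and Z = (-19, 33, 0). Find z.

A normal to the plane is n = XY × XZ = (-18/5, -18, 54).
W lies in the plane iff n · XW = 0.
This gives (54)z + (648/5) = 0, so z = -12/5.

-12/5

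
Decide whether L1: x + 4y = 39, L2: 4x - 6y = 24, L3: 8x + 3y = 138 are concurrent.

Lines aᵢx + bᵢy = cᵢ with pairwise distinct directions are concurrent exactly when det[aᵢ bᵢ cᵢ] = 0.
Here the determinant is 0.
It vanishes, so the lines are concurrent at (15, 6).

Yes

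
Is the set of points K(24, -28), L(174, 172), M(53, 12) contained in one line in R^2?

KL = (150, 200), KM = (29, 40).
det[KL; KM] = (150)(40) − (200)(29) = 200.
The determinant is nonzero, so they are not collinear.

No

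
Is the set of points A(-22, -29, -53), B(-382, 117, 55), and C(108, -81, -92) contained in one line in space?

AB = (-360, 146, 108), AC = (130, -52, -39).
Comparing components 2 and 3: (146)(-39) − (108)(-52) = -78 ≠ 0, so AB and AC are not parallel and the points are not collinear.

No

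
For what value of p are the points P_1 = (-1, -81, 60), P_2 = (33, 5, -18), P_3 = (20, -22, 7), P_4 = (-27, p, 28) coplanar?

-35

Normal to plane P_1P_2P_3: n = (44, 164, 200); plane equation n·P = -1328.
Requiring n·P_4 = -1328: (164)p + (4412) = -1328.
So p = -35.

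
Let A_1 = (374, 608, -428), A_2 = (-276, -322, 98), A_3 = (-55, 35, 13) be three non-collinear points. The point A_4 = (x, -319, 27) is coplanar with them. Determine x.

A normal to the plane is n = A_1A_2 × A_1A_3 = (-108732, 60996, -26520).
A_4 lies in the plane iff n · A_1A_4 = 0.
This gives (-108732)x + (-27944124) = 0, so x = -257.

-257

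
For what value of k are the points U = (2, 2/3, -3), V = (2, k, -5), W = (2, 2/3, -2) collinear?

2/3

Direction UW = (0, 0, 1). From the z-coordinate of V, the parameter along the line is τ = (-5 − (-3))/1 = -2.
Then k = 2/3 + (-2)·(0) = 2/3.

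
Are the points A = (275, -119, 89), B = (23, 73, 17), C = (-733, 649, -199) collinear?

Yes

AB = (-252, 192, -72), AC = (-1008, 768, -288).
AB × AC = (0, 0, 0).
The cross product vanishes, so the three points are collinear.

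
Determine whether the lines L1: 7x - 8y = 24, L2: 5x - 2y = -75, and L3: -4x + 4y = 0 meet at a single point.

No

Intersecting L1 and L2: solving the 2×2 system gives (x, y) = (-324/13, -645/26).
Substitute into L3: (-4)(-324/13) + (4)(-645/26) = 6/13.
But L3 requires 0 ≠ 6/13, so the three lines have no common point.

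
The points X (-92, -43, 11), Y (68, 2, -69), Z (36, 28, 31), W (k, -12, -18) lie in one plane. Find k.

Normal to plane XYZ: n = (6580, -13440, 5600); plane equation n·P = 34160.
Requiring n·W = 34160: (6580)k + (60480) = 34160.
So k = -4.

-4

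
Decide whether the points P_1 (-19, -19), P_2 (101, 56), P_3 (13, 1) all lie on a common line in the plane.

Yes

P_1P_2 = (120, 75), P_1P_3 = (32, 20).
Checking proportionality: P_1P_3 = 4/15·P_1P_2, so the vectors are parallel and the points are collinear.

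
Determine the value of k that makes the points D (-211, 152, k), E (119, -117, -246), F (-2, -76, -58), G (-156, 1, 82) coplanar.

The points are coplanar iff DE · (DF × DG) = 0.
Expanding, this is linear in k: (3003)k + (1087086) = 0.
So k = -362.

-362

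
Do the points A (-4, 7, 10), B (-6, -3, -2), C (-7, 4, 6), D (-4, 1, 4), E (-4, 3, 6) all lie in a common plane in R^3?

No

The plane through A, B, C has normal n = AB × AC = (4, 28, -24) and equation n·P = -60.
Checking the remaining points: n·D = -84, n·E = -76.
Since n·D = -84 ≠ -60, D is off the plane and the points are not all coplanar.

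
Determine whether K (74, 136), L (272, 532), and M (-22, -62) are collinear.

No

KL = (198, 396), KM = (-96, -198).
Twice the signed area of △KLM is (198)(-198) − (396)(-96) = -1188.
The area is nonzero, so the three points are not collinear.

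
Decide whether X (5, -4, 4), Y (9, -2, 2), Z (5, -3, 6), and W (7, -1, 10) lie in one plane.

With X as base: XY = (4, 2, -2), XZ = (0, 1, 2), XW = (2, 3, 6).
XZ × XW = (0, 4, -2).
XY · (XZ × XW) = 12.
Since 12 ≠ 0, the four points are not coplanar.

No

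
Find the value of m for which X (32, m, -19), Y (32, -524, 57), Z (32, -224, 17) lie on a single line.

46

Collinearity requires XY × XZ = 0; each component is linear in m.
The x-component gives (40)m + (-1840) = 0, so m = 46.
The remaining components then also vanish.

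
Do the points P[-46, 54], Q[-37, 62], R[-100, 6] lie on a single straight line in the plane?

Yes

PQ = (9, 8), PR = (-54, -48).
det[PQ; PR] = (9)(-48) − (8)(-54) = 0.
The determinant is zero, so the points are collinear.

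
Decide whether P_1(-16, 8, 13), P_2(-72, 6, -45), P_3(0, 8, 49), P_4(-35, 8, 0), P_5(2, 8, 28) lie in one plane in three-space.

No

The plane through P_1, P_2, P_3 has normal n = P_1P_2 × P_1P_3 = (-72, 1088, 32) and equation n·P = 10272.
Checking the remaining points: n·P_4 = 11224, n·P_5 = 9456.
Since n·P_4 = 11224 ≠ 10272, P_4 is off the plane and the points are not all coplanar.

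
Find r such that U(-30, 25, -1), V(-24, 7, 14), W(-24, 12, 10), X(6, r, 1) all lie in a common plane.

27

The points are coplanar iff UV · (UW × UX) = 0.
Expanding, this is linear in r: (24)r + (-648) = 0.
So r = 27.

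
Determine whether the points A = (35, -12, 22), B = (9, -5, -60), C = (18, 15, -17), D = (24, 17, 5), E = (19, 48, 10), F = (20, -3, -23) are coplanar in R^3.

No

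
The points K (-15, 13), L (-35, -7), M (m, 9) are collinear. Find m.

-19

The three points are collinear iff det[KL; KM] = 0.
This determinant is linear in m: (20)m + (380) = 0, so m = -19.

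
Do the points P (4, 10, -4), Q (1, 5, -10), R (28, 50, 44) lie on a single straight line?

PQ = (-3, -5, -6), PR = (24, 40, 48).
Each component of PR is -8 times the corresponding component of PQ, so PR = -8·PQ and the points are collinear.

Yes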